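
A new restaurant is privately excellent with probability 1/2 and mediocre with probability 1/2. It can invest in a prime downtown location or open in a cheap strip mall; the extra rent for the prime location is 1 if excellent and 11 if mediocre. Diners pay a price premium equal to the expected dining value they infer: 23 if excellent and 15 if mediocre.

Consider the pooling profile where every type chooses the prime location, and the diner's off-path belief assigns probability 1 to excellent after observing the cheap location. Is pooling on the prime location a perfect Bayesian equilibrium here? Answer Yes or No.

On path, the diner holds the prior and pays 1/2·23 + 1/2·15 = 19. Off path (the cheap location), believing excellent, it pays 23.
excellent: the prime location nets 19 − 1 = 18; the cheap location nets 23. excellent would deviate.
mediocre: the prime location nets 19 − 11 = 8; the cheap location nets 23. mediocre would deviate.
A type deviates, so pooling fails.

No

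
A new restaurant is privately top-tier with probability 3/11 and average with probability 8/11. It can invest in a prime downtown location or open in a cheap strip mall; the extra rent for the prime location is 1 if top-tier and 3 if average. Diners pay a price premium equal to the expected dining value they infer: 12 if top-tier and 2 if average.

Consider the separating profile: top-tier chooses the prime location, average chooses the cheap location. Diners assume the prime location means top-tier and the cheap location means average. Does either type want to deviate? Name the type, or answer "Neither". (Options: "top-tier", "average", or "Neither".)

average

The prime location pays 12; the cheap location pays 2.
top-tier: assigned the prime location, nets 12 − 1 = 11; deviating to the cheap location nets 2.
average: assigned the cheap location, nets 2; deviating to the prime location nets 12 − 3 = 9.
The average type gains 7 by deviating.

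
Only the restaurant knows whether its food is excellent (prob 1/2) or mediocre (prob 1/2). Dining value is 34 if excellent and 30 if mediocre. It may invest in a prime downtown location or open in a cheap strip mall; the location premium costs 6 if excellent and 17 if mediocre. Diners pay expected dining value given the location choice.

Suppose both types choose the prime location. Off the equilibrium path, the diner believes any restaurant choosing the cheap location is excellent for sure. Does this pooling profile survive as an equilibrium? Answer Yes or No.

No

On path, the diner holds the prior and pays 1/2·34 + 1/2·30 = 32. Off path (the cheap location), believing excellent, it pays 34.
excellent: the prime location nets 32 − 6 = 26; the cheap location nets 34. excellent would deviate.
mediocre: the prime location nets 32 − 17 = 15; the cheap location nets 34. mediocre would deviate.
A type deviates, so pooling fails.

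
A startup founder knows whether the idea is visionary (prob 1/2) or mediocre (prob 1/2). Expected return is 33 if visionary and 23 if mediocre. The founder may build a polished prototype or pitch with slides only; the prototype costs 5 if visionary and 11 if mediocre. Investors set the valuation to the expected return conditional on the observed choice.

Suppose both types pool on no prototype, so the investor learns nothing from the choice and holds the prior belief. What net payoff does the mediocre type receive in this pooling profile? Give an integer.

Pooled valuation = 1/2·33 + 1/2·23 = 28.
mediocre pays no cost for no prototype, so net payoff = 28.

28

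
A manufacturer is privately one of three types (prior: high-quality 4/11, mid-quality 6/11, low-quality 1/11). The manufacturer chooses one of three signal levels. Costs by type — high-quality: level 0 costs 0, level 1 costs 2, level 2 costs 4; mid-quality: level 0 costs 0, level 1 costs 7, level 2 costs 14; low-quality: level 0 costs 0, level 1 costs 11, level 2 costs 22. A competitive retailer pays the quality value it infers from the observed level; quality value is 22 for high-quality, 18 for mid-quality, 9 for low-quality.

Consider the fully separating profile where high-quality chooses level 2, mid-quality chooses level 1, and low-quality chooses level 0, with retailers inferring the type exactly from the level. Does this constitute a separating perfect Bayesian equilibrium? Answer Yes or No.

Yes

Separating prices: level 2 → 22, level 1 → 18, level 0 → 9.
high-quality (assigned level 2): level 0: 9 − 0 = 9; level 1: 18 − 2 = 16; level 2: 22 − 4 = 18. high-quality stays.
mid-quality (assigned level 1): level 0: 9 − 0 = 9; level 1: 18 − 7 = 11; level 2: 22 − 14 = 8. mid-quality stays.
low-quality (assigned level 0): level 0: 9 − 0 = 9; level 1: 18 − 11 = 7; level 2: 22 − 22 = 0. low-quality stays.
Every type prefers its assigned level; separation holds.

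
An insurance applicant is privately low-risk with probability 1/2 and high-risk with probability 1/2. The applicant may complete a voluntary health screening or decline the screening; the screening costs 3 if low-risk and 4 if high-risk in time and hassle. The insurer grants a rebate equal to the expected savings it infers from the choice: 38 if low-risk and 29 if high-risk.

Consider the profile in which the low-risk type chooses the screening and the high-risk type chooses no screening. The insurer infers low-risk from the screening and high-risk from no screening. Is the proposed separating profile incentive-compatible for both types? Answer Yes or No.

No

Under these beliefs, the screening earns rebate 38 and no screening earns rebate 29.
low-risk: the screening nets 38 − 3 = 35; no screening nets 29. low-risk prefers the screening.
high-risk: the screening nets 38 − 4 = 34; no screening nets 29. high-risk would deviate to the screening.
high-risk has a profitable deviation, so the profile is not an equilibrium.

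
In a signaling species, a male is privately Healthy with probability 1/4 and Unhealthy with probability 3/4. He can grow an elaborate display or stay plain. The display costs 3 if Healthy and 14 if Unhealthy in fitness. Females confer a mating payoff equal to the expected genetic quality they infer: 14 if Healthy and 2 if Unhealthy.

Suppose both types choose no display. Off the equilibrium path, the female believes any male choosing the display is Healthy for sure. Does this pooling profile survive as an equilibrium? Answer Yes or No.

On path, the female holds the prior and pays 1/4·14 + 3/4·2 = 5. Off path (the display), believing Healthy, it pays 14.
Healthy: no display nets 5; the display nets 14 − 3 = 11. Healthy would deviate.
Unhealthy: no display nets 5; the display nets 14 − 14 = 0. Unhealthy stays.
A type deviates, so pooling fails.

No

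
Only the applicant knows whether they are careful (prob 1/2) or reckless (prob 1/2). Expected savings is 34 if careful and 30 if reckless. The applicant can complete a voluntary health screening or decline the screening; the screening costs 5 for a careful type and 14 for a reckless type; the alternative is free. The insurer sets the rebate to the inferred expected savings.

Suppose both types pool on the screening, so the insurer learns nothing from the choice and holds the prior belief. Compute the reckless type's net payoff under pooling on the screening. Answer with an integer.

18

Pooled rebate = 1/2·34 + 1/2·30 = 32.
reckless pays cost 14 for the screening, so net payoff = 32 − 14 = 18.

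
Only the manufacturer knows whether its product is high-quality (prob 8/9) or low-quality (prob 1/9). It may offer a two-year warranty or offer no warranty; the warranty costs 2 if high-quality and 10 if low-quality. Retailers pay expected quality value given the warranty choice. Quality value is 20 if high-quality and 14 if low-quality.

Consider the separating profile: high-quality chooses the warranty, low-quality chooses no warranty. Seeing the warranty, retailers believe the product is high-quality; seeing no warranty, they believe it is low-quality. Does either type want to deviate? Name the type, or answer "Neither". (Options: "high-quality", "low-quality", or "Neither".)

Neither

The warranty pays 20; no warranty pays 14.
high-quality: assigned the warranty, nets 20 − 2 = 18; deviating to no warranty nets 14.
low-quality: assigned no warranty, nets 14; deviating to the warranty nets 20 − 10 = 10.
Both types strictly prefer their assigned action; no profitable deviation.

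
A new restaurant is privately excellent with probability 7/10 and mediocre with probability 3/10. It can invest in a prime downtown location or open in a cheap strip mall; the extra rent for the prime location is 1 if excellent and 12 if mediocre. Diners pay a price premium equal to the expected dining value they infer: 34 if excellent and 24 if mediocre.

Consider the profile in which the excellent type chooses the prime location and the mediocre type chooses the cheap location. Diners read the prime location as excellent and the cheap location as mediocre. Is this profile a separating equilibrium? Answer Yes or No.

Under these beliefs, the prime location earns price premium 34 and the cheap location earns price premium 24.
excellent: the prime location nets 34 − 1 = 33; the cheap location nets 24. excellent prefers the prime location.
mediocre: the prime location nets 34 − 12 = 22; the cheap location nets 24. mediocre prefers the cheap location.
Neither type deviates, so the separating profile is an equilibrium.

Yes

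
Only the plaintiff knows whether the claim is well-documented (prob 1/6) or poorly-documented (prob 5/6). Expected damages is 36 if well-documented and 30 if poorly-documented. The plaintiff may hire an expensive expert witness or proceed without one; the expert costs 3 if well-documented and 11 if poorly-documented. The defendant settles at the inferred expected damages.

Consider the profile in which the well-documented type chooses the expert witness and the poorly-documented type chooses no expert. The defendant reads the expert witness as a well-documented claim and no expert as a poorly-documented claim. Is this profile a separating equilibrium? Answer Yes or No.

Under these beliefs, the expert witness earns settlement 36 and no expert earns settlement 30.
well-documented: the expert witness nets 36 − 3 = 33; no expert nets 30. well-documented prefers the expert witness.
poorly-documented: the expert witness nets 36 − 11 = 25; no expert nets 30. poorly-documented prefers no expert.
Neither type deviates, so the separating profile is an equilibrium.

Yes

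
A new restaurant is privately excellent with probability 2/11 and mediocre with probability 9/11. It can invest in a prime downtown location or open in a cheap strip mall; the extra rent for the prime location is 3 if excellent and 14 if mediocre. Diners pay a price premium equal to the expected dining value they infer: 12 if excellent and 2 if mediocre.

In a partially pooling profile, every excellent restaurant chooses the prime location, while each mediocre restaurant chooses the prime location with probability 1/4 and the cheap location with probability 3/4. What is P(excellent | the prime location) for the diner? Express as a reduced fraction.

P(the prime location) = (2/11)·1 + (9/11)·(1/4) = 17/44.
By Bayes' rule, P(excellent | the prime location) = (2/11) / (17/44) = 8/17.

8/17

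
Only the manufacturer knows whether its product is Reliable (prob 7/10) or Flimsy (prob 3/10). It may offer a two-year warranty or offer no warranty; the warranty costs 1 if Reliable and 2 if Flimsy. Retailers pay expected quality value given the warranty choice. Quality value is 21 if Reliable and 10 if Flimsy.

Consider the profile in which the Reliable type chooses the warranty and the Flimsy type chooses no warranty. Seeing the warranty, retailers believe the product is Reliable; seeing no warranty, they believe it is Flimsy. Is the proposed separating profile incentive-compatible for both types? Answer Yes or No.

Under these beliefs, the warranty earns price 21 and no warranty earns price 10.
Reliable: the warranty nets 21 − 1 = 20; no warranty nets 10. Reliable prefers the warranty.
Flimsy: the warranty nets 21 − 2 = 19; no warranty nets 10. Flimsy would deviate to the warranty.
Flimsy has a profitable deviation, so the profile is not an equilibrium.

No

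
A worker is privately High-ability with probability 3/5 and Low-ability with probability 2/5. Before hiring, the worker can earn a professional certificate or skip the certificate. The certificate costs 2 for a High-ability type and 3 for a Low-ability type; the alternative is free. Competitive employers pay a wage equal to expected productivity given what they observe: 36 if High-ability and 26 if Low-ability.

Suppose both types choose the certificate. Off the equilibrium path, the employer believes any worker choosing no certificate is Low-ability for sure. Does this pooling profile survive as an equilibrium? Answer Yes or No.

Yes

On path, the employer holds the prior and pays 3/5·36 + 2/5·26 = 32. Off path (no certificate), believing Low-ability, it pays 26.
High-ability: the certificate nets 32 − 2 = 30; no certificate nets 26. High-ability stays.
Low-ability: the certificate nets 32 − 3 = 29; no certificate nets 26. Low-ability stays.
No type deviates, so pooling is sustained.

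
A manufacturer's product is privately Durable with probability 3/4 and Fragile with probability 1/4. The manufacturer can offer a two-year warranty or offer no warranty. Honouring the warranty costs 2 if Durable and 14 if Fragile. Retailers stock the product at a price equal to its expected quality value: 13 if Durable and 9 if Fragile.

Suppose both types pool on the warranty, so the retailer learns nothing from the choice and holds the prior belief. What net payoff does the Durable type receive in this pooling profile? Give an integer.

10

Pooled price = 3/4·13 + 1/4·9 = 12.
Durable pays cost 2 for the warranty, so net payoff = 12 − 2 = 10.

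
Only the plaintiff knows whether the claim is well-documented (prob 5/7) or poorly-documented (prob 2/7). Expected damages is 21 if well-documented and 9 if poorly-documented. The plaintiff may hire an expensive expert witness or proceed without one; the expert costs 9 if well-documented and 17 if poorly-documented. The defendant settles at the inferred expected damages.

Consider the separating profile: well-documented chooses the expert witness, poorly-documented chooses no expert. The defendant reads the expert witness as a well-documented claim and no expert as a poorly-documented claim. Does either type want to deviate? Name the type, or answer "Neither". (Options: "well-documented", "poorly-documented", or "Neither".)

Neither

The expert witness pays 21; no expert pays 9.
well-documented: assigned the expert witness, nets 21 − 9 = 12; deviating to no expert nets 9.
poorly-documented: assigned no expert, nets 9; deviating to the expert witness nets 21 − 17 = 4.
Both types strictly prefer their assigned action; no profitable deviation.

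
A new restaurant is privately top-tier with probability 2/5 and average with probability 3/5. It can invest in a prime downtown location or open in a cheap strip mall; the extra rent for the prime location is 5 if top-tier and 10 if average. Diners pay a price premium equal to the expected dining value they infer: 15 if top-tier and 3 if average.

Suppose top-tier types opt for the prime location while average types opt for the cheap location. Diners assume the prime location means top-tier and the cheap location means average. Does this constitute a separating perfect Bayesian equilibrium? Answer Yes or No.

Under these beliefs, the prime location earns price premium 15 and the cheap location earns price premium 3.
top-tier: the prime location nets 15 − 5 = 10; the cheap location nets 3. top-tier prefers the prime location.
average: the prime location nets 15 − 10 = 5; the cheap location nets 3. average would deviate to the prime location.
average has a profitable deviation, so the profile is not an equilibrium.

No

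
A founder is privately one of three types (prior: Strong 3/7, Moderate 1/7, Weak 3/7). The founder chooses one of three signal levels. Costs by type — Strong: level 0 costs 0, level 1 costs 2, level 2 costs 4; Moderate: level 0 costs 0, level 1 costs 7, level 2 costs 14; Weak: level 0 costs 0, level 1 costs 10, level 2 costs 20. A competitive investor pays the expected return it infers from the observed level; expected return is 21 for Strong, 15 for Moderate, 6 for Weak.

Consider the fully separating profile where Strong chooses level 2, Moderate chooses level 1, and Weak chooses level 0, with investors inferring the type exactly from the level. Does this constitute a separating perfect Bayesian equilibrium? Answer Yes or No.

Yes

Separating valuations: level 2 → 21, level 1 → 15, level 0 → 6.
Strong (assigned level 2): level 0: 6 − 0 = 6; level 1: 15 − 2 = 13; level 2: 21 − 4 = 17. Strong stays.
Moderate (assigned level 1): level 0: 6 − 0 = 6; level 1: 15 − 7 = 8; level 2: 21 − 14 = 7. Moderate stays.
Weak (assigned level 0): level 0: 6 − 0 = 6; level 1: 15 − 10 = 5; level 2: 21 − 20 = 1. Weak stays.
Every type prefers its assigned level; separation holds.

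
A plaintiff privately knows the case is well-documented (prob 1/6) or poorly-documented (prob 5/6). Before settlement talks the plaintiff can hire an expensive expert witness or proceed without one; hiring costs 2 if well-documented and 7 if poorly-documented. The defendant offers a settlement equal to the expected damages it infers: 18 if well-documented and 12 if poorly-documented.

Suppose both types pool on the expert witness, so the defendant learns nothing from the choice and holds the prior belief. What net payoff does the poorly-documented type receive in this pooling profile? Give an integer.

6

Pooled settlement = 1/6·18 + 5/6·12 = 13.
poorly-documented pays cost 7 for the expert witness, so net payoff = 13 − 7 = 6.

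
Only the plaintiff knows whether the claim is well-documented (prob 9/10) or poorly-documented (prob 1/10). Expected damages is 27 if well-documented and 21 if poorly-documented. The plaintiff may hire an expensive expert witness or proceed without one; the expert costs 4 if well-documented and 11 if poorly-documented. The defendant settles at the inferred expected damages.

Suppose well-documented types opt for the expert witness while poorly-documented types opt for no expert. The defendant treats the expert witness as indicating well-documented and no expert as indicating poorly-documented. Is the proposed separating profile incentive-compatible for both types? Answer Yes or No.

Under these beliefs, the expert witness earns settlement 27 and no expert earns settlement 21.
well-documented: the expert witness nets 27 − 4 = 23; no expert nets 21. well-documented prefers the expert witness.
poorly-documented: the expert witness nets 27 − 11 = 16; no expert nets 21. poorly-documented prefers no expert.
Neither type deviates, so the separating profile is an equilibrium.

Yes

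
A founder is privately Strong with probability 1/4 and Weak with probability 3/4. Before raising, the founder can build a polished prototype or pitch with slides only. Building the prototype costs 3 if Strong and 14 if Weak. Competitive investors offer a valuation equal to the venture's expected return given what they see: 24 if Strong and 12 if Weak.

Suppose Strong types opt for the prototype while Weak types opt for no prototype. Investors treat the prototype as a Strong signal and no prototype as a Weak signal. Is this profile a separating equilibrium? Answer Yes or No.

Under these beliefs, the prototype earns valuation 24 and no prototype earns valuation 12.
Strong: the prototype nets 24 − 3 = 21; no prototype nets 12. Strong prefers the prototype.
Weak: the prototype nets 24 − 14 = 10; no prototype nets 12. Weak prefers no prototype.
Neither type deviates, so the separating profile is an equilibrium.

Yes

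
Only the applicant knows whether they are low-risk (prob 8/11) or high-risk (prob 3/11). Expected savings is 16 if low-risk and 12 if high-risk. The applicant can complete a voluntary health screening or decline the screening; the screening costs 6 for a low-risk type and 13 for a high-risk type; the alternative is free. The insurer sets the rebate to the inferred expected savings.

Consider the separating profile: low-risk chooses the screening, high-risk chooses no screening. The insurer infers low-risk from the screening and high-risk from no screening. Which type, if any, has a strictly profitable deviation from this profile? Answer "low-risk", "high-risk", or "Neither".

The screening pays 16; no screening pays 12.
low-risk: assigned the screening, nets 16 − 6 = 10; deviating to no screening nets 12.
high-risk: assigned no screening, nets 12; deviating to the screening nets 16 − 13 = 3.
The low-risk type gains 2 by deviating.

low-risk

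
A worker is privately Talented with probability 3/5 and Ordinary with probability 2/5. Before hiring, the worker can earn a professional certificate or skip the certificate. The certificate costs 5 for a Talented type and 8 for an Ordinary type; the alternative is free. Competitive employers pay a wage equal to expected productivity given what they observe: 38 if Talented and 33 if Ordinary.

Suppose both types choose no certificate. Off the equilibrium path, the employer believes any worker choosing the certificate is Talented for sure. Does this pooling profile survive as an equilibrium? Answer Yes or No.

Yes

On path, the employer holds the prior and pays 3/5·38 + 2/5·33 = 36. Off path (the certificate), believing Talented, it pays 38.
Talented: no certificate nets 36; the certificate nets 38 − 5 = 33. Talented stays.
Ordinary: no certificate nets 36; the certificate nets 38 − 8 = 30. Ordinary stays.
No type deviates, so pooling is sustained.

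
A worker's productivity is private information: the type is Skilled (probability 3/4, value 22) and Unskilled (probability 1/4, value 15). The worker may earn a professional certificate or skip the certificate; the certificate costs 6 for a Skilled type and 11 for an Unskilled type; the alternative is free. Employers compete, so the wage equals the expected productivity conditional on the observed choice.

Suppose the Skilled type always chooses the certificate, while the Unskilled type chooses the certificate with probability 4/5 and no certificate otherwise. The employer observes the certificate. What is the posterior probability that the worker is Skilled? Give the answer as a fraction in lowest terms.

15/19

P(the certificate) = (3/4)·1 + (1/4)·(4/5) = 19/20.
By Bayes' rule, P(Skilled | the certificate) = (3/4) / (19/20) = 15/19.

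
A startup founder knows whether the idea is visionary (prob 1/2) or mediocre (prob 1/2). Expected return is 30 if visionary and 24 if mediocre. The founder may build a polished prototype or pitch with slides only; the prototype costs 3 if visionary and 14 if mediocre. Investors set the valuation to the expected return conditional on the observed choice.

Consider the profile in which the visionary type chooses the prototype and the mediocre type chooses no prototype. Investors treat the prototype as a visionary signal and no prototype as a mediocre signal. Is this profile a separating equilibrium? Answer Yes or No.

Yes

Under these beliefs, the prototype earns valuation 30 and no prototype earns valuation 24.
visionary: the prototype nets 30 − 3 = 27; no prototype nets 24. visionary prefers the prototype.
mediocre: the prototype nets 30 − 14 = 16; no prototype nets 24. mediocre prefers no prototype.
Neither type deviates, so the separating profile is an equilibrium.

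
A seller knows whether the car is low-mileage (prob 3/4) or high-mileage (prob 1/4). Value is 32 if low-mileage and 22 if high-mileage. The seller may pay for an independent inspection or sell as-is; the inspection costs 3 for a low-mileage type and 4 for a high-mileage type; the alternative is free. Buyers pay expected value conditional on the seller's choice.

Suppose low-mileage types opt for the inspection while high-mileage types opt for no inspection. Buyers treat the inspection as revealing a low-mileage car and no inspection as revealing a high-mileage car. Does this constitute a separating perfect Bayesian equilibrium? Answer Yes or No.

Under these beliefs, the inspection earns price 32 and no inspection earns price 22.
low-mileage: the inspection nets 32 − 3 = 29; no inspection nets 22. low-mileage prefers the inspection.
high-mileage: the inspection nets 32 − 4 = 28; no inspection nets 22. high-mileage would deviate to the inspection.
high-mileage has a profitable deviation, so the profile is not an equilibrium.

No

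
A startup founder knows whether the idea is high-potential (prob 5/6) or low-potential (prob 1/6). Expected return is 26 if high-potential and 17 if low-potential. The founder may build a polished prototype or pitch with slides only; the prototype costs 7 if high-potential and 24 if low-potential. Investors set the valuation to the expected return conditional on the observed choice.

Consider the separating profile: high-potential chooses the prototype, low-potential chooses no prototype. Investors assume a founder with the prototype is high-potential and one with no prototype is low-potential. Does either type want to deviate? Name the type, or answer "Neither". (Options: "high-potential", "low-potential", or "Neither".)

Neither

The prototype pays 26; no prototype pays 17.
high-potential: assigned the prototype, nets 26 − 7 = 19; deviating to no prototype nets 17.
low-potential: assigned no prototype, nets 17; deviating to the prototype nets 26 − 24 = 2.
Both types strictly prefer their assigned action; no profitable deviation.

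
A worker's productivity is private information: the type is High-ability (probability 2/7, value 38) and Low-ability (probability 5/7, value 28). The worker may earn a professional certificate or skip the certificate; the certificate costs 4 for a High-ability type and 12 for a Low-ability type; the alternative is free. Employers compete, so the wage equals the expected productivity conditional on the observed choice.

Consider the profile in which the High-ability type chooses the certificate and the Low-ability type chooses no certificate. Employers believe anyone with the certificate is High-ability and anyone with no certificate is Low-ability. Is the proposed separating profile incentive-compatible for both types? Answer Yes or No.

Under these beliefs, the certificate earns wage 38 and no certificate earns wage 28.
High-ability: the certificate nets 38 − 4 = 34; no certificate nets 28. High-ability prefers the certificate.
Low-ability: the certificate nets 38 − 12 = 26; no certificate nets 28. Low-ability prefers no certificate.
Neither type deviates, so the separating profile is an equilibrium.

Yes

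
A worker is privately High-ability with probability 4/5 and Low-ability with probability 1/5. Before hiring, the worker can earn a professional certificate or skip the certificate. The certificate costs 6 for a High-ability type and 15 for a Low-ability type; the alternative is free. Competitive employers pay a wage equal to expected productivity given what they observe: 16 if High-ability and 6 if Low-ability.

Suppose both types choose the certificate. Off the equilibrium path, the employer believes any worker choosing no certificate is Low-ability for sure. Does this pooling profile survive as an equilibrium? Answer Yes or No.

No

On path, the employer holds the prior and pays 4/5·16 + 1/5·6 = 14. Off path (no certificate), believing Low-ability, it pays 6.
High-ability: the certificate nets 14 − 6 = 8; no certificate nets 6. High-ability stays.
Low-ability: the certificate nets 14 − 15 = -1; no certificate nets 6. Low-ability would deviate.
A type deviates, so pooling fails.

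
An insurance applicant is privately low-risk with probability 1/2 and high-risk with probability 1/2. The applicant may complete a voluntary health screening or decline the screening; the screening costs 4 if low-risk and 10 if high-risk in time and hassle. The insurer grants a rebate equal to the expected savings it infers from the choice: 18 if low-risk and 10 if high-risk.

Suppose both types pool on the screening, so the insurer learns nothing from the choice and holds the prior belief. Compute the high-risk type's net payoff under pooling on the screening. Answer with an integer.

4

Pooled rebate = 1/2·18 + 1/2·10 = 14.
high-risk pays cost 10 for the screening, so net payoff = 14 − 10 = 4.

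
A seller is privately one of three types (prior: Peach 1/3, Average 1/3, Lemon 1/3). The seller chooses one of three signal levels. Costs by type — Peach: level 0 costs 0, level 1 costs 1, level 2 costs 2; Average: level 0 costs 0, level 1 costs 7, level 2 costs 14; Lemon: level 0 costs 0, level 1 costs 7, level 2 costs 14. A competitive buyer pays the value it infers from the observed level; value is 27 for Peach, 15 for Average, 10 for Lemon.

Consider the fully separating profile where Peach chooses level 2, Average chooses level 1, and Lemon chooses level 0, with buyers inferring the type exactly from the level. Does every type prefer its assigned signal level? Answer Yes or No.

Separating prices: level 2 → 27, level 1 → 15, level 0 → 10.
Peach (assigned level 2): level 0: 10 − 0 = 10; level 1: 15 − 1 = 14; level 2: 27 − 2 = 25. Peach stays.
Average (assigned level 1): level 0: 10 − 0 = 10; level 1: 15 − 7 = 8; level 2: 27 − 14 = 13. Average prefers level 2.
Lemon (assigned level 0): level 0: 10 − 0 = 10; level 1: 15 − 7 = 8; level 2: 27 − 14 = 13. Lemon prefers level 2.
At least one type deviates; the separating profile fails.

No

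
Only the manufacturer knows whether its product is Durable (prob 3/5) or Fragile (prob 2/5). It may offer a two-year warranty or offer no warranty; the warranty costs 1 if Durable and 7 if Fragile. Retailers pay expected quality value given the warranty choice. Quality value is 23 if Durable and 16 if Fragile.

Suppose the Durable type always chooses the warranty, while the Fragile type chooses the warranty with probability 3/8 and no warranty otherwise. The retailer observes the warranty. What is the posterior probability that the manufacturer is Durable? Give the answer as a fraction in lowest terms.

P(the warranty) = (3/5)·1 + (2/5)·(3/8) = 3/4.
By Bayes' rule, P(Durable | the warranty) = (3/5) / (3/4) = 4/5.

4/5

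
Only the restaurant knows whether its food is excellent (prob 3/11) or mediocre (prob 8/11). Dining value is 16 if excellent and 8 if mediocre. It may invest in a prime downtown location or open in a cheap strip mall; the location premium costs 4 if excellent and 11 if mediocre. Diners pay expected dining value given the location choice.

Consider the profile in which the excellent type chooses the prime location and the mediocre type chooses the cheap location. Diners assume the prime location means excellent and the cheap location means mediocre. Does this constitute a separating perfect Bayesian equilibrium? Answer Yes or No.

Under these beliefs, the prime location earns price premium 16 and the cheap location earns price premium 8.
excellent: the prime location nets 16 − 4 = 12; the cheap location nets 8. excellent prefers the prime location.
mediocre: the prime location nets 16 − 11 = 5; the cheap location nets 8. mediocre prefers the cheap location.
Neither type deviates, so the separating profile is an equilibrium.

Yes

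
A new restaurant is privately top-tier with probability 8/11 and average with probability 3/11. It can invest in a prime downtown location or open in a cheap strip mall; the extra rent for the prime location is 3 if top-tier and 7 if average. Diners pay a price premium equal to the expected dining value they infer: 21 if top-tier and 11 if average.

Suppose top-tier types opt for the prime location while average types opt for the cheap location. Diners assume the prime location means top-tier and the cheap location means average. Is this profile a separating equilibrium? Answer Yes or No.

No

Under these beliefs, the prime location earns price premium 21 and the cheap location earns price premium 11.
top-tier: the prime location nets 21 − 3 = 18; the cheap location nets 11. top-tier prefers the prime location.
average: the prime location nets 21 − 7 = 14; the cheap location nets 11. average would deviate to the prime location.
average has a profitable deviation, so the profile is not an equilibrium.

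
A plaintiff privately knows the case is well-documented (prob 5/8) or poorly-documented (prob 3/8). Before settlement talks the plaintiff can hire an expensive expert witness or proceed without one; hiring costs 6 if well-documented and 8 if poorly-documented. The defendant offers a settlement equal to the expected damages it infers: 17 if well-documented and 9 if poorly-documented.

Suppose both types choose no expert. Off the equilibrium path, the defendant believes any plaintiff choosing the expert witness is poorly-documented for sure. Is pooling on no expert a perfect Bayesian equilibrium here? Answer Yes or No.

Yes

On path, the defendant holds the prior and pays 5/8·17 + 3/8·9 = 14. Off path (the expert witness), believing poorly-documented, it pays 9.
well-documented: no expert nets 14; the expert witness nets 9 − 6 = 3. well-documented stays.
poorly-documented: no expert nets 14; the expert witness nets 9 − 8 = 1. poorly-documented stays.
No type deviates, so pooling is sustained.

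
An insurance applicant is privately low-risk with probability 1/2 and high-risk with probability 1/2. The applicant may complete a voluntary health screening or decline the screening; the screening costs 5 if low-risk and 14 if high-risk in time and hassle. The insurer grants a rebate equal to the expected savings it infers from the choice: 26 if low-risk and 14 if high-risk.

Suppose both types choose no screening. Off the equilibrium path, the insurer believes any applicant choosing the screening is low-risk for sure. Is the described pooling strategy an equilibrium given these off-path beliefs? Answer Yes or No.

No

On path, the insurer holds the prior and pays 1/2·26 + 1/2·14 = 20. Off path (the screening), believing low-risk, it pays 26.
low-risk: no screening nets 20; the screening nets 26 − 5 = 21. low-risk would deviate.
high-risk: no screening nets 20; the screening nets 26 − 14 = 12. high-risk stays.
A type deviates, so pooling fails.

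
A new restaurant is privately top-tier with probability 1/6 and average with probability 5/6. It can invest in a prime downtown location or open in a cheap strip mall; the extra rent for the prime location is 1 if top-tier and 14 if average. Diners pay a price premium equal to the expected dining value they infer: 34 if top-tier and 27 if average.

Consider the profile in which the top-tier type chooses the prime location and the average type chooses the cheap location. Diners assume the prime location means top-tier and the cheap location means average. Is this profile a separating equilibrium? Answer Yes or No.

Yes

Under these beliefs, the prime location earns price premium 34 and the cheap location earns price premium 27.
top-tier: the prime location nets 34 − 1 = 33; the cheap location nets 27. top-tier prefers the prime location.
average: the prime location nets 34 − 14 = 20; the cheap location nets 27. average prefers the cheap location.
Neither type deviates, so the separating profile is an equilibrium.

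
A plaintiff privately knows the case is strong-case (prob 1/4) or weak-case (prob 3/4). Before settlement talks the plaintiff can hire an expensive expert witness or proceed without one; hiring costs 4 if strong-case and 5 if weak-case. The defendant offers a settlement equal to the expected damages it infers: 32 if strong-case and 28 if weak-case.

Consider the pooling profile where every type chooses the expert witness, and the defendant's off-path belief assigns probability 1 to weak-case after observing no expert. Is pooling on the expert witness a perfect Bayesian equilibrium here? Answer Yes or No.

No

On path, the defendant holds the prior and pays 1/4·32 + 3/4·28 = 29. Off path (no expert), believing weak-case, it pays 28.
strong-case: the expert witness nets 29 − 4 = 25; no expert nets 28. strong-case would deviate.
weak-case: the expert witness nets 29 − 5 = 24; no expert nets 28. weak-case would deviate.
A type deviates, so pooling fails.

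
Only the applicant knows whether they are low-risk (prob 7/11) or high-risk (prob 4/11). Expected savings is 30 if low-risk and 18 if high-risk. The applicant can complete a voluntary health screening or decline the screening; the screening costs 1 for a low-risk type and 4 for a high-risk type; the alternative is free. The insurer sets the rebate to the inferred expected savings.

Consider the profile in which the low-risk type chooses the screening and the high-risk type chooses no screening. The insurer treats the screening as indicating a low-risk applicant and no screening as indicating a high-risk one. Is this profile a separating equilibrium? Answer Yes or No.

Under these beliefs, the screening earns rebate 30 and no screening earns rebate 18.
low-risk: the screening nets 30 − 1 = 29; no screening nets 18. low-risk prefers the screening.
high-risk: the screening nets 30 − 4 = 26; no screening nets 18. high-risk would deviate to the screening.
high-risk has a profitable deviation, so the profile is not an equilibrium.

No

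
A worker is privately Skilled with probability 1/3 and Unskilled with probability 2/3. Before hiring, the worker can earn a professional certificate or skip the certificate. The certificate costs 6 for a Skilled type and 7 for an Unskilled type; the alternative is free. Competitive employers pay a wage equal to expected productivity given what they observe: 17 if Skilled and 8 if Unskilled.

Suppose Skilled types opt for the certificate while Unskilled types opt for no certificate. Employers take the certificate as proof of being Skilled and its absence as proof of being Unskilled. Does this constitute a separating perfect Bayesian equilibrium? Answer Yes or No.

No

Under these beliefs, the certificate earns wage 17 and no certificate earns wage 8.
Skilled: the certificate nets 17 − 6 = 11; no certificate nets 8. Skilled prefers the certificate.
Unskilled: the certificate nets 17 − 7 = 10; no certificate nets 8. Unskilled would deviate to the certificate.
Unskilled has a profitable deviation, so the profile is not an equilibrium.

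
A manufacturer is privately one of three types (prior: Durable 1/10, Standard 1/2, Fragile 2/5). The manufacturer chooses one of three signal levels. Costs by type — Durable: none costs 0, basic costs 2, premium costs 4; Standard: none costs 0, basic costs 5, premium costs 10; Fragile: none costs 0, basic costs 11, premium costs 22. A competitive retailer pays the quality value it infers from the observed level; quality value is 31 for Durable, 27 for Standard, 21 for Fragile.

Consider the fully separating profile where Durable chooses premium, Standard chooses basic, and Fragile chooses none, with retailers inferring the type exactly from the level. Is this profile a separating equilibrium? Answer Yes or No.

Yes

Separating prices: premium → 31, basic → 27, none → 21.
Durable (assigned premium): none: 21 − 0 = 21; basic: 27 − 2 = 25; premium: 31 − 4 = 27. Durable stays.
Standard (assigned basic): none: 21 − 0 = 21; basic: 27 − 5 = 22; premium: 31 − 10 = 21. Standard stays.
Fragile (assigned none): none: 21 − 0 = 21; basic: 27 − 11 = 16; premium: 31 − 22 = 9. Fragile stays.
Every type prefers its assigned level; separation holds.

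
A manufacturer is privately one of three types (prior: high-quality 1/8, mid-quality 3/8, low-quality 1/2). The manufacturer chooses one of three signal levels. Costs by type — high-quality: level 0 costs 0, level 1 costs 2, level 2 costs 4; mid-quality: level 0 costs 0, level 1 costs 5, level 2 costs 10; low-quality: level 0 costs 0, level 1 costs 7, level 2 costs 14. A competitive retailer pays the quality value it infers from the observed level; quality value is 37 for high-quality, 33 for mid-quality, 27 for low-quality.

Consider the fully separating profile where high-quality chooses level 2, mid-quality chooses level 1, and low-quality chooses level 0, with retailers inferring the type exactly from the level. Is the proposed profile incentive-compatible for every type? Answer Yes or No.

Yes

Separating prices: level 2 → 37, level 1 → 33, level 0 → 27.
high-quality (assigned level 2): level 0: 27 − 0 = 27; level 1: 33 − 2 = 31; level 2: 37 − 4 = 33. high-quality stays.
mid-quality (assigned level 1): level 0: 27 − 0 = 27; level 1: 33 − 5 = 28; level 2: 37 − 10 = 27. mid-quality stays.
low-quality (assigned level 0): level 0: 27 − 0 = 27; level 1: 33 − 7 = 26; level 2: 37 − 14 = 23. low-quality stays.
Every type prefers its assigned level; separation holds.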